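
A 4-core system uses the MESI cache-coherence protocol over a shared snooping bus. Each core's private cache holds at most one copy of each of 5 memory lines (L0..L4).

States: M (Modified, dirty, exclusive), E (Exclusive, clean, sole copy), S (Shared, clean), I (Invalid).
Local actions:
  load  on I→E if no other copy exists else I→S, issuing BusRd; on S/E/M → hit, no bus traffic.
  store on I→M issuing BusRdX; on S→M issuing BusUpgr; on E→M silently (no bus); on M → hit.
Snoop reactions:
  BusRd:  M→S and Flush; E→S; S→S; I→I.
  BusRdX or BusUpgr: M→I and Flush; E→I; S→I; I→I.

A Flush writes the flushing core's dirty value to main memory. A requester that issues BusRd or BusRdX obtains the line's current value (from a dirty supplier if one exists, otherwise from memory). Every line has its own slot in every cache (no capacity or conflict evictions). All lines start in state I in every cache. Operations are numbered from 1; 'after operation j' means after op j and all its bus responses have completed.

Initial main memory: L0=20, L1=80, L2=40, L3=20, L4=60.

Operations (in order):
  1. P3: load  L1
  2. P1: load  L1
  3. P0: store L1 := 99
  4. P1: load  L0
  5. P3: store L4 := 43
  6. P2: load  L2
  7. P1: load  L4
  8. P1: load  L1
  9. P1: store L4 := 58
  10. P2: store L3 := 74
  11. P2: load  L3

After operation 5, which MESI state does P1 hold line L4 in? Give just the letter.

step 1: P3: load  L1  ⟶  IIIE  (L1)  txn=BusRd  M[L1]=80
step 2: P1: load  L1  ⟶  ISIS  (L1)  txn=BusRd  M[L1]=80
step 3: P0: store L1 := 99  ⟶  MIII  (L1)  txn=BusRdX  M[L1]=80
step 4: P1: load  L0  ⟶  IEII  (L0)  txn=BusRd  M[L0]=20
step 5: P3: store L4 := 43  ⟶  IIIM  (L4)  txn=BusRdX  M[L4]=60
step 6: P2: load  L2  ⟶  IIEI  (L2)  txn=BusRd  M[L2]=40
step 7: P1: load  L4  ⟶  ISIS  (L4)  txn=BusRd+Flush  M[L4]=43
step 8: P1: load  L1  ⟶  SSII  (L1)  txn=BusRd+Flush  M[L1]=99
step 9: P1: store L4 := 58  ⟶  IMII  (L4)  txn=BusUpgr  M[L4]=43
step 10: P2: store L3 := 74  ⟶  IIMI  (L3)  txn=BusRdX  M[L3]=20
step 11: P2: load  L3  ⟶  IIMI  (L3)  txn=∅  M[L3]=20

state = I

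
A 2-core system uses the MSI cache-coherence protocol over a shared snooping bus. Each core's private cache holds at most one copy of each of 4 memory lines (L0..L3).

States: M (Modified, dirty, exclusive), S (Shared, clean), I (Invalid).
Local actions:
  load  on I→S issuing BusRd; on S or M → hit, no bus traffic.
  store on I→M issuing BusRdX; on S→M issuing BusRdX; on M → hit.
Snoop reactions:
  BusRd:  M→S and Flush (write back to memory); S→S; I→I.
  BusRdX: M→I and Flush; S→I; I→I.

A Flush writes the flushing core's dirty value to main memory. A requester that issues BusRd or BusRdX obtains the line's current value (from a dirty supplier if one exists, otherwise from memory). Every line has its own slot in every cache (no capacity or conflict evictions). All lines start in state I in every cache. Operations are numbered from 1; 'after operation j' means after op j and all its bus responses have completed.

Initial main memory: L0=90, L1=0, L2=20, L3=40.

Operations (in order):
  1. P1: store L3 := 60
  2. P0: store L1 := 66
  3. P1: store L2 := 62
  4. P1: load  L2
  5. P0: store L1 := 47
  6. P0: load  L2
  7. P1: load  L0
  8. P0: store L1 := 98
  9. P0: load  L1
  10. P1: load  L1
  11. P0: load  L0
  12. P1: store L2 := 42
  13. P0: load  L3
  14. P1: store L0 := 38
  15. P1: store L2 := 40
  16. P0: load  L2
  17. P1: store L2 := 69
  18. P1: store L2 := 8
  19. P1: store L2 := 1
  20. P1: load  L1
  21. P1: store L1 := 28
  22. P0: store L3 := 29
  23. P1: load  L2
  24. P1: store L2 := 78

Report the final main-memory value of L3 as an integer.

memory[L3] = 60

step 1: P1: store L3 := 60  ⟶  IM  (L3)  txn=BusRdX  M[L3]=40
step 2: P0: store L1 := 66  ⟶  MI  (L1)  txn=BusRdX  M[L1]=0
step 3: P1: store L2 := 62  ⟶  IM  (L2)  txn=BusRdX  M[L2]=20
step 4: P1: load  L2  ⟶  IM  (L2)  txn=∅  M[L2]=20
step 5: P0: store L1 := 47  ⟶  MI  (L1)  txn=∅  M[L1]=0
step 6: P0: load  L2  ⟶  SS  (L2)  txn=BusRd+Flush  M[L2]=62
step 7: P1: load  L0  ⟶  IS  (L0)  txn=BusRd  M[L0]=90
step 8: P0: store L1 := 98  ⟶  MI  (L1)  txn=∅  M[L1]=0
step 9: P0: load  L1  ⟶  MI  (L1)  txn=∅  M[L1]=0
step 10: P1: load  L1  ⟶  SS  (L1)  txn=BusRd+Flush  M[L1]=98
step 11: P0: load  L0  ⟶  SS  (L0)  txn=BusRd  M[L0]=90
step 12: P1: store L2 := 42  ⟶  IM  (L2)  txn=BusRdX  M[L2]=62
step 13: P0: load  L3  ⟶  SS  (L3)  txn=BusRd+Flush  M[L3]=60
step 14: P1: store L0 := 38  ⟶  IM  (L0)  txn=BusRdX  M[L0]=90
step 15: P1: store L2 := 40  ⟶  IM  (L2)  txn=∅  M[L2]=62
step 16: P0: load  L2  ⟶  SS  (L2)  txn=BusRd+Flush  M[L2]=40
step 17: P1: store L2 := 69  ⟶  IM  (L2)  txn=BusRdX  M[L2]=40
step 18: P1: store L2 := 8  ⟶  IM  (L2)  txn=∅  M[L2]=40
step 19: P1: store L2 := 1  ⟶  IM  (L2)  txn=∅  M[L2]=40
step 20: P1: load  L1  ⟶  SS  (L1)  txn=∅  M[L1]=98
step 21: P1: store L1 := 28  ⟶  IM  (L1)  txn=BusRdX  M[L1]=98
step 22: P0: store L3 := 29  ⟶  MI  (L3)  txn=BusRdX  M[L3]=60
step 23: P1: load  L2  ⟶  IM  (L2)  txn=∅  M[L2]=40
step 24: P1: store L2 := 78  ⟶  IM  (L2)  txn=∅  M[L2]=40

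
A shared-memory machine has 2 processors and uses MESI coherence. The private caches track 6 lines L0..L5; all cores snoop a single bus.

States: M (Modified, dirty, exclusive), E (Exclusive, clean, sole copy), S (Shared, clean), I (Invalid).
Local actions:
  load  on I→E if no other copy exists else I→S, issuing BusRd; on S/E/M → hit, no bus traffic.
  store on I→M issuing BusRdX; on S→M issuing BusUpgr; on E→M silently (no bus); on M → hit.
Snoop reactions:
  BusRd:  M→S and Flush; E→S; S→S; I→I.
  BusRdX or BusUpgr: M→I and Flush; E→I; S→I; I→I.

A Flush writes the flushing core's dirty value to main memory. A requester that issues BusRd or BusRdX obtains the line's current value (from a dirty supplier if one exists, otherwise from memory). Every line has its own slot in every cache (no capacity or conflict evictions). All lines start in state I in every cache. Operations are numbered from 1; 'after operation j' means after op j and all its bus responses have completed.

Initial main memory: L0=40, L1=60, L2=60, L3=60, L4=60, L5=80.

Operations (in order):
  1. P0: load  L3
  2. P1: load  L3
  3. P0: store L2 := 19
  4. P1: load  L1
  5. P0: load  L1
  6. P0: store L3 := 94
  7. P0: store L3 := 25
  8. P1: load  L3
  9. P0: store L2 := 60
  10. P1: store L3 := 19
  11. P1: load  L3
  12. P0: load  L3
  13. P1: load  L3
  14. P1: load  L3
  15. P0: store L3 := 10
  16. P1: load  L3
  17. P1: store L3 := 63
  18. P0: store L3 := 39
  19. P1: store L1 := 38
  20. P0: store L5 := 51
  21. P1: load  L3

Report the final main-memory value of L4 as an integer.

memory[L4] = 60

  op1 P0: load  L3 → E/I on L3; bus BusRd; mem=60
  op2 P1: load  L3 → S/S on L3; bus BusRd; mem=60
  op3 P0: store L2 := 19 → M/I on L2; bus BusRdX; mem=60
  op4 P1: load  L1 → I/E on L1; bus BusRd; mem=60
  op5 P0: load  L1 → S/S on L1; bus BusRd; mem=60
  op6 P0: store L3 := 94 → M/I on L3; bus BusUpgr; mem=60
  op7 P0: store L3 := 25 → M/I on L3; bus (none); mem=60
  op8 P1: load  L3 → S/S on L3; bus BusRd Flush; mem=25
  op9 P0: store L2 := 60 → M/I on L2; bus (none); mem=60
  op10 P1: store L3 := 19 → I/M on L3; bus BusUpgr; mem=25
  op11 P1: load  L3 → I/M on L3; bus (none); mem=25
  op12 P0: load  L3 → S/S on L3; bus BusRd Flush; mem=19
  op13 P1: load  L3 → S/S on L3; bus (none); mem=19
  op14 P1: load  L3 → S/S on L3; bus (none); mem=19
  op15 P0: store L3 := 10 → M/I on L3; bus BusUpgr; mem=19
  op16 P1: load  L3 → S/S on L3; bus BusRd Flush; mem=10
  op17 P1: store L3 := 63 → I/M on L3; bus BusUpgr; mem=10
  op18 P0: store L3 := 39 → M/I on L3; bus BusRdX Flush; mem=63
  op19 P1: store L1 := 38 → I/M on L1; bus BusUpgr; mem=60
  op20 P0: store L5 := 51 → M/I on L5; bus BusRdX; mem=80
  op21 P1: load  L3 → S/S on L3; bus BusRd Flush; mem=39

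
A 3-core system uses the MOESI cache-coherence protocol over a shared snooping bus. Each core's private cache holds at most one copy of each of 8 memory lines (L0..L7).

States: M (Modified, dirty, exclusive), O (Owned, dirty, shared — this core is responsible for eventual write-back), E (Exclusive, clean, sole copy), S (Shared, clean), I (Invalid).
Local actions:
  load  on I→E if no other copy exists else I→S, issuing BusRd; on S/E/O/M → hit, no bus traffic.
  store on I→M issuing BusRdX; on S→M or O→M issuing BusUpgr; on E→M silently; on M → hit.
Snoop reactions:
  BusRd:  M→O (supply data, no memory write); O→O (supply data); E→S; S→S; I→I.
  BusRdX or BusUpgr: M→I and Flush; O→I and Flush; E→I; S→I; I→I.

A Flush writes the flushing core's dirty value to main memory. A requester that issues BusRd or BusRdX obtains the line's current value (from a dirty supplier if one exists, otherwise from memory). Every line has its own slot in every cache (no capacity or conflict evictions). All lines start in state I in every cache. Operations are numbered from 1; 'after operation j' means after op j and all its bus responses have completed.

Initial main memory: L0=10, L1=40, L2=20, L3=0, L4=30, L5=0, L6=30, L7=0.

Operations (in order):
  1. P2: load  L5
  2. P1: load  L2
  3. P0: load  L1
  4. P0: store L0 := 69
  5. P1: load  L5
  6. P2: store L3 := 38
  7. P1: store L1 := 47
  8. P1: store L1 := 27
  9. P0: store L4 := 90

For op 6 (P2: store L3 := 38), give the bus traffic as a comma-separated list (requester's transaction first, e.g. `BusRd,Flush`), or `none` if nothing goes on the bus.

bus = BusRdX

step 1: P2: load  L5  ⟶  IIE  (L5)  txn=BusRd  M[L5]=0
step 2: P1: load  L2  ⟶  IEI  (L2)  txn=BusRd  M[L2]=20
step 3: P0: load  L1  ⟶  EII  (L1)  txn=BusRd  M[L1]=40
step 4: P0: store L0 := 69  ⟶  MII  (L0)  txn=BusRdX  M[L0]=10
step 5: P1: load  L5  ⟶  ISS  (L5)  txn=BusRd  M[L5]=0
step 6: P2: store L3 := 38  ⟶  IIM  (L3)  txn=BusRdX  M[L3]=0
step 7: P1: store L1 := 47  ⟶  IMI  (L1)  txn=BusRdX  M[L1]=40
step 8: P1: store L1 := 27  ⟶  IMI  (L1)  txn=∅  M[L1]=40
step 9: P0: store L4 := 90  ⟶  MII  (L4)  txn=BusRdX  M[L4]=30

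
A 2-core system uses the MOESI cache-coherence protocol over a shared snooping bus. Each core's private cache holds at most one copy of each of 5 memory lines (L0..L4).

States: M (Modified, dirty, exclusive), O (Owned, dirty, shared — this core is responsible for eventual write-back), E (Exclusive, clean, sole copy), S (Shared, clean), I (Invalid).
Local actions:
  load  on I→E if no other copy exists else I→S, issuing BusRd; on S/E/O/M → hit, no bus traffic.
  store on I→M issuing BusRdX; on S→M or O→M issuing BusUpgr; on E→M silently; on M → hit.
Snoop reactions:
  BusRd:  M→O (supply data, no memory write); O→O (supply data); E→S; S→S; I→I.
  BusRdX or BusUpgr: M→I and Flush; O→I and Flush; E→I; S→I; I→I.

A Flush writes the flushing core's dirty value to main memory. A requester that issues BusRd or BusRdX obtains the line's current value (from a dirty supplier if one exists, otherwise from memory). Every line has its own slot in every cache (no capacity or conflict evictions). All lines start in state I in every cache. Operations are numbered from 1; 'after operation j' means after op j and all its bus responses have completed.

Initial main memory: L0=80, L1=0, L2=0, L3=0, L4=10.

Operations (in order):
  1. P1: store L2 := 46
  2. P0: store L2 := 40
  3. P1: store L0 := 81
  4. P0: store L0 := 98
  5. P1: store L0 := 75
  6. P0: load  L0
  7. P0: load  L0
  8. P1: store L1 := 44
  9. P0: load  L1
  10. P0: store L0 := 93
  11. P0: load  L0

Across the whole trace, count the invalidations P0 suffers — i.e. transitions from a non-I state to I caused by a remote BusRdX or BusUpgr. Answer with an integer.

1. P1: store L2 := 46  bus=[BusRdX]  L2: P0=I P1=M  mem[L2]=0
2. P0: store L2 := 40  bus=[BusRdX,Flush]  L2: P0=M P1=I  mem[L2]=46
3. P1: store L0 := 81  bus=[BusRdX]  L0: P0=I P1=M  mem[L0]=80
4. P0: store L0 := 98  bus=[BusRdX,Flush]  L0: P0=M P1=I  mem[L0]=81
5. P1: store L0 := 75  bus=[BusRdX,Flush]  L0: P0=I P1=M  mem[L0]=98
6. P0: load  L0  bus=[BusRd]  L0: P0=S P1=O  mem[L0]=98
7. P0: load  L0  bus=[-]  L0: P0=S P1=O  mem[L0]=98
8. P1: store L1 := 44  bus=[BusRdX]  L1: P0=I P1=M  mem[L1]=0
9. P0: load  L1  bus=[BusRd]  L1: P0=S P1=O  mem[L1]=0
10. P0: store L0 := 93  bus=[BusUpgr,Flush]  L0: P0=M P1=I  mem[L0]=75
11. P0: load  L0  bus=[-]  L0: P0=M P1=I  mem[L0]=75

invalidations = 1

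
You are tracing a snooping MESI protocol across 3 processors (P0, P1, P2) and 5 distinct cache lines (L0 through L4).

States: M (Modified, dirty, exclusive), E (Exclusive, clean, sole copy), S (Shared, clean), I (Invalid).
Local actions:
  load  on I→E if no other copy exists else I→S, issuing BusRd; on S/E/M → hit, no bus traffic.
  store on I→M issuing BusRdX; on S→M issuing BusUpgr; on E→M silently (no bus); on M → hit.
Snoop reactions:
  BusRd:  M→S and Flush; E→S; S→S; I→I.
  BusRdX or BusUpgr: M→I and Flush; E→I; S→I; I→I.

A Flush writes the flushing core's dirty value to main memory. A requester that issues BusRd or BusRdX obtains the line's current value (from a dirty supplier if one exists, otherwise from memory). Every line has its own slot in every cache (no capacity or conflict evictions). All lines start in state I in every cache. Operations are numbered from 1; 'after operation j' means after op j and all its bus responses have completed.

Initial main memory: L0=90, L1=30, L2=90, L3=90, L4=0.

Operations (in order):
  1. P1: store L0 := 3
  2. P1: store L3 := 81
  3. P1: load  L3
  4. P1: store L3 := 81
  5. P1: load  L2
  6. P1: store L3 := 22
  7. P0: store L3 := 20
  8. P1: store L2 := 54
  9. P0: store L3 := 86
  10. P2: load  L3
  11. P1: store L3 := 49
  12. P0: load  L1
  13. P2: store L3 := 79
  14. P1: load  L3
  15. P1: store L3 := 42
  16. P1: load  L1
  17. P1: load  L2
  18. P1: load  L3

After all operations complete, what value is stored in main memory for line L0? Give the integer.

memory[L0] = 90

1. P1: store L0 := 3  bus=[BusRdX]  L0: P0=I P1=M P2=I  mem[L0]=90
2. P1: store L3 := 81  bus=[BusRdX]  L3: P0=I P1=M P2=I  mem[L3]=90
3. P1: load  L3  bus=[-]  L3: P0=I P1=M P2=I  mem[L3]=90
4. P1: store L3 := 81  bus=[-]  L3: P0=I P1=M P2=I  mem[L3]=90
5. P1: load  L2  bus=[BusRd]  L2: P0=I P1=E P2=I  mem[L2]=90
6. P1: store L3 := 22  bus=[-]  L3: P0=I P1=M P2=I  mem[L3]=90
7. P0: store L3 := 20  bus=[BusRdX,Flush]  L3: P0=M P1=I P2=I  mem[L3]=22
8. P1: store L2 := 54  bus=[-]  L2: P0=I P1=M P2=I  mem[L2]=90
9. P0: store L3 := 86  bus=[-]  L3: P0=M P1=I P2=I  mem[L3]=22
10. P2: load  L3  bus=[BusRd,Flush]  L3: P0=S P1=I P2=S  mem[L3]=86
11. P1: store L3 := 49  bus=[BusRdX]  L3: P0=I P1=M P2=I  mem[L3]=86
12. P0: load  L1  bus=[BusRd]  L1: P0=E P1=I P2=I  mem[L1]=30
13. P2: store L3 := 79  bus=[BusRdX,Flush]  L3: P0=I P1=I P2=M  mem[L3]=49
14. P1: load  L3  bus=[BusRd,Flush]  L3: P0=I P1=S P2=S  mem[L3]=79
15. P1: store L3 := 42  bus=[BusUpgr]  L3: P0=I P1=M P2=I  mem[L3]=79
16. P1: load  L1  bus=[BusRd]  L1: P0=S P1=S P2=I  mem[L1]=30
17. P1: load  L2  bus=[-]  L2: P0=I P1=M P2=I  mem[L2]=90
18. P1: load  L3  bus=[-]  L3: P0=I P1=M P2=I  mem[L3]=79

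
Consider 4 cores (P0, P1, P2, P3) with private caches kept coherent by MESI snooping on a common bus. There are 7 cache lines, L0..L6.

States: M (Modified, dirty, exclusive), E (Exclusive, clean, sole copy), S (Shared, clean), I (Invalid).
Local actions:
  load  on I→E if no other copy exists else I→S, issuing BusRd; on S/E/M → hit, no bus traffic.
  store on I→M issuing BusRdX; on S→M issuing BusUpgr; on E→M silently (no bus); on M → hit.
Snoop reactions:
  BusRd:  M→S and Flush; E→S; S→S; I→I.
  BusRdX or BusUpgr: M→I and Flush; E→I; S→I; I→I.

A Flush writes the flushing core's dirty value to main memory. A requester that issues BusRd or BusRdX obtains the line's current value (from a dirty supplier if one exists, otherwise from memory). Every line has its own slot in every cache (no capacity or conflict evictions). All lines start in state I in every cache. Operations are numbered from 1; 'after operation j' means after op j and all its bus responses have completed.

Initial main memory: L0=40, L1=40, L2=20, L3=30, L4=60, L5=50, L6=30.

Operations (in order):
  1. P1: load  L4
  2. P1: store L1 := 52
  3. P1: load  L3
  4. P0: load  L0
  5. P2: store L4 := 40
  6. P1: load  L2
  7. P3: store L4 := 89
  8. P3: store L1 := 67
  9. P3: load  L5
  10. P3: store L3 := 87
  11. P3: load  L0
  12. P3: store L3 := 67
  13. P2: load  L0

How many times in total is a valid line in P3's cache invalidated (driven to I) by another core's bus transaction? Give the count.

1. P1: load  L4  bus=[BusRd]  L4: P0=I P1=E P2=I P3=I  mem[L4]=60
2. P1: store L1 := 52  bus=[BusRdX]  L1: P0=I P1=M P2=I P3=I  mem[L1]=40
3. P1: load  L3  bus=[BusRd]  L3: P0=I P1=E P2=I P3=I  mem[L3]=30
4. P0: load  L0  bus=[BusRd]  L0: P0=E P1=I P2=I P3=I  mem[L0]=40
5. P2: store L4 := 40  bus=[BusRdX]  L4: P0=I P1=I P2=M P3=I  mem[L4]=60
6. P1: load  L2  bus=[BusRd]  L2: P0=I P1=E P2=I P3=I  mem[L2]=20
7. P3: store L4 := 89  bus=[BusRdX,Flush]  L4: P0=I P1=I P2=I P3=M  mem[L4]=40
8. P3: store L1 := 67  bus=[BusRdX,Flush]  L1: P0=I P1=I P2=I P3=M  mem[L1]=52
9. P3: load  L5  bus=[BusRd]  L5: P0=I P1=I P2=I P3=E  mem[L5]=50
10. P3: store L3 := 87  bus=[BusRdX]  L3: P0=I P1=I P2=I P3=M  mem[L3]=30
11. P3: load  L0  bus=[BusRd]  L0: P0=S P1=I P2=I P3=S  mem[L0]=40
12. P3: store L3 := 67  bus=[-]  L3: P0=I P1=I P2=I P3=M  mem[L3]=30
13. P2: load  L0  bus=[BusRd]  L0: P0=S P1=I P2=S P3=S  mem[L0]=40

invalidations = 0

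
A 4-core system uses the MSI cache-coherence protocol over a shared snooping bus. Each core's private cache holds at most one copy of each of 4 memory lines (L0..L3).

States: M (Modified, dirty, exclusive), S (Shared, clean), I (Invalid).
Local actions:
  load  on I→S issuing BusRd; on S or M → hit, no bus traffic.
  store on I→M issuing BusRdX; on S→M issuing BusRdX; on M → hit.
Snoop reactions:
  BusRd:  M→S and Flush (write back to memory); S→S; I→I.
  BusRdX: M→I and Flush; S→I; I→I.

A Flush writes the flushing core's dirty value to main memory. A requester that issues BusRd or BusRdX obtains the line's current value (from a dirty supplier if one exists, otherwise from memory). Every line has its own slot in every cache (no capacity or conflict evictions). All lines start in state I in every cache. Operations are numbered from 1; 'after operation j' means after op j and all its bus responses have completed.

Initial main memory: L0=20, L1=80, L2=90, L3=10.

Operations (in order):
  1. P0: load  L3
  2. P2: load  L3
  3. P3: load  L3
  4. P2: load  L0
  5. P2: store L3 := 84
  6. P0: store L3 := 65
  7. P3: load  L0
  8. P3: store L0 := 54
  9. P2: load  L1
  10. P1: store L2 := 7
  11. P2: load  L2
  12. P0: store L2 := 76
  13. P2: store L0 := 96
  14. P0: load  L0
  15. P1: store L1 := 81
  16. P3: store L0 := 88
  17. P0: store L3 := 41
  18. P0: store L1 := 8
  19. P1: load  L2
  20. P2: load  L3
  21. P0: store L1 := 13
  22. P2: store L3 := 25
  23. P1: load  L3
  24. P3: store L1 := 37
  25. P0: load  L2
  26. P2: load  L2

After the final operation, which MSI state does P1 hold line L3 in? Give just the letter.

state = S

[1] P0: load  L3 | P0:S(10), P1:I, P2:I, P3:I | bus: BusRd
[2] P2: load  L3 | P0:S(10), P1:I, P2:S(10), P3:I | bus: BusRd
[3] P3: load  L3 | P0:S(10), P1:I, P2:S(10), P3:S(10) | bus: BusRd
[4] P2: load  L0 | P0:I, P1:I, P2:S(20), P3:I | bus: BusRd
[5] P2: store L3 := 84 | P0:I, P1:I, P2:M(84), P3:I | bus: BusRdX
[6] P0: store L3 := 65 | P0:M(65), P1:I, P2:I, P3:I | bus: BusRdX,Flush
[7] P3: load  L0 | P0:I, P1:I, P2:S(20), P3:S(20) | bus: BusRd
[8] P3: store L0 := 54 | P0:I, P1:I, P2:I, P3:M(54) | bus: BusRdX
[9] P2: load  L1 | P0:I, P1:I, P2:S(80), P3:I | bus: BusRd
[10] P1: store L2 := 7 | P0:I, P1:M(7), P2:I, P3:I | bus: BusRdX
[11] P2: load  L2 | P0:I, P1:S(7), P2:S(7), P3:I | bus: BusRd,Flush
[12] P0: store L2 := 76 | P0:M(76), P1:I, P2:I, P3:I | bus: BusRdX
[13] P2: store L0 := 96 | P0:I, P1:I, P2:M(96), P3:I | bus: BusRdX,Flush
[14] P0: load  L0 | P0:S(96), P1:I, P2:S(96), P3:I | bus: BusRd,Flush
[15] P1: store L1 := 81 | P0:I, P1:M(81), P2:I, P3:I | bus: BusRdX
[16] P3: store L0 := 88 | P0:I, P1:I, P2:I, P3:M(88) | bus: BusRdX
[17] P0: store L3 := 41 | P0:M(41), P1:I, P2:I, P3:I | bus: none
[18] P0: store L1 := 8 | P0:M(8), P1:I, P2:I, P3:I | bus: BusRdX,Flush
[19] P1: load  L2 | P0:S(76), P1:S(76), P2:I, P3:I | bus: BusRd,Flush
[20] P2: load  L3 | P0:S(41), P1:I, P2:S(41), P3:I | bus: BusRd,Flush
[21] P0: store L1 := 13 | P0:M(13), P1:I, P2:I, P3:I | bus: none
[22] P2: store L3 := 25 | P0:I, P1:I, P2:M(25), P3:I | bus: BusRdX
[23] P1: load  L3 | P0:I, P1:S(25), P2:S(25), P3:I | bus: BusRd,Flush
[24] P3: store L1 := 37 | P0:I, P1:I, P2:I, P3:M(37) | bus: BusRdX,Flush
[25] P0: load  L2 | P0:S(76), P1:S(76), P2:I, P3:I | bus: none
[26] P2: load  L2 | P0:S(76), P1:S(76), P2:S(76), P3:I | bus: BusRd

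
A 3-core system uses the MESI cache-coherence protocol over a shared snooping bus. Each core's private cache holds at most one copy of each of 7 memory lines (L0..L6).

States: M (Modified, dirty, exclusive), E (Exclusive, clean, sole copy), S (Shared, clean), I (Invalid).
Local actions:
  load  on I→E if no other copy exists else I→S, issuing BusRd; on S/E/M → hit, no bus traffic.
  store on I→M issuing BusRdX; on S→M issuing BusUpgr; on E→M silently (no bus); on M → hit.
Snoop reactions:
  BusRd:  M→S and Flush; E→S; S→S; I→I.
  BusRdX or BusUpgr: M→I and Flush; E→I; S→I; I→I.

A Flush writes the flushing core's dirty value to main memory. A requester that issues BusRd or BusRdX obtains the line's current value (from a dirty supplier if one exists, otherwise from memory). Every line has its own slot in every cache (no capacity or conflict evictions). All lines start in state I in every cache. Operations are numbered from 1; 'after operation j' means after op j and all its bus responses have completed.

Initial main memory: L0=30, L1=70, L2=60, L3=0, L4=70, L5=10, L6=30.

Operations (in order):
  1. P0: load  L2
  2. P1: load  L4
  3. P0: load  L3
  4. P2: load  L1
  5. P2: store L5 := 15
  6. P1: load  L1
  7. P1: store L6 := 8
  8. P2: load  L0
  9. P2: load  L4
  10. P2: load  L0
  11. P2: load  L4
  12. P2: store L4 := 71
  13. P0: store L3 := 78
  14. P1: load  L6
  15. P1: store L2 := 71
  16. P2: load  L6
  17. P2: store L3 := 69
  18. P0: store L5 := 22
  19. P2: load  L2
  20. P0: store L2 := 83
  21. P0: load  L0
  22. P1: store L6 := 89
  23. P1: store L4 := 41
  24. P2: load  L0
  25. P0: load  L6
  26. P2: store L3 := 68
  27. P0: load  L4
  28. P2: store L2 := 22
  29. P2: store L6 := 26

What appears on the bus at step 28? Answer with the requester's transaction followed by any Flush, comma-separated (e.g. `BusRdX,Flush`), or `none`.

  op1 P0: load  L2 → E/I/I on L2; bus BusRd; mem=60
  op2 P1: load  L4 → I/E/I on L4; bus BusRd; mem=70
  op3 P0: load  L3 → E/I/I on L3; bus BusRd; mem=0
  op4 P2: load  L1 → I/I/E on L1; bus BusRd; mem=70
  op5 P2: store L5 := 15 → I/I/M on L5; bus BusRdX; mem=10
  op6 P1: load  L1 → I/S/S on L1; bus BusRd; mem=70
  op7 P1: store L6 := 8 → I/M/I on L6; bus BusRdX; mem=30
  op8 P2: load  L0 → I/I/E on L0; bus BusRd; mem=30
  op9 P2: load  L4 → I/S/S on L4; bus BusRd; mem=70
  op10 P2: load  L0 → I/I/E on L0; bus (none); mem=30
  op11 P2: load  L4 → I/S/S on L4; bus (none); mem=70
  op12 P2: store L4 := 71 → I/I/M on L4; bus BusUpgr; mem=70
  op13 P0: store L3 := 78 → M/I/I on L3; bus (none); mem=0
  op14 P1: load  L6 → I/M/I on L6; bus (none); mem=30
  op15 P1: store L2 := 71 → I/M/I on L2; bus BusRdX; mem=60
  op16 P2: load  L6 → I/S/S on L6; bus BusRd Flush; mem=8
  op17 P2: store L3 := 69 → I/I/M on L3; bus BusRdX Flush; mem=78
  op18 P0: store L5 := 22 → M/I/I on L5; bus BusRdX Flush; mem=15
  op19 P2: load  L2 → I/S/S on L2; bus BusRd Flush; mem=71
  op20 P0: store L2 := 83 → M/I/I on L2; bus BusRdX; mem=71
  op21 P0: load  L0 → S/I/S on L0; bus BusRd; mem=30
  op22 P1: store L6 := 89 → I/M/I on L6; bus BusUpgr; mem=8
  op23 P1: store L4 := 41 → I/M/I on L4; bus BusRdX Flush; mem=71
  op24 P2: load  L0 → S/I/S on L0; bus (none); mem=30
  op25 P0: load  L6 → S/S/I on L6; bus BusRd Flush; mem=89
  op26 P2: store L3 := 68 → I/I/M on L3; bus (none); mem=78
  op27 P0: load  L4 → S/S/I on L4; bus BusRd Flush; mem=41
  op28 P2: store L2 := 22 → I/I/M on L2; bus BusRdX Flush; mem=83
  op29 P2: store L6 := 26 → I/I/M on L6; bus BusRdX; mem=89

bus = BusRdX,Flush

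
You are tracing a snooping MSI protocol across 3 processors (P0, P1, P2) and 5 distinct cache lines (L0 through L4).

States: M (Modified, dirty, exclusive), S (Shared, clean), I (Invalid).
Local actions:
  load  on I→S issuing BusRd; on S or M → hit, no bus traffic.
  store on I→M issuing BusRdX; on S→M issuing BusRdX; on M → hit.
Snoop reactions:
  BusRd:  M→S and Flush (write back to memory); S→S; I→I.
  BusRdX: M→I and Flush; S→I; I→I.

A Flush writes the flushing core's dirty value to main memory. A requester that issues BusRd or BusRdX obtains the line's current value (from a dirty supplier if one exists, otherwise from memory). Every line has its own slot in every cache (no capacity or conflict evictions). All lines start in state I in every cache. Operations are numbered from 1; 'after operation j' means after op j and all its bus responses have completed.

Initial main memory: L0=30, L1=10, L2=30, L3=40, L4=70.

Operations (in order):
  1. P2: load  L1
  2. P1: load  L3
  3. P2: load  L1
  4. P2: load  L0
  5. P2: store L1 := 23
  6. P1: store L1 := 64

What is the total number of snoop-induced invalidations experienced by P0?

invalidations = 0

[1] P2: load  L1 | P0:I, P1:I, P2:S(10) | bus: BusRd
[2] P1: load  L3 | P0:I, P1:S(40), P2:I | bus: BusRd
[3] P2: load  L1 | P0:I, P1:I, P2:S(10) | bus: none
[4] P2: load  L0 | P0:I, P1:I, P2:S(30) | bus: BusRd
[5] P2: store L1 := 23 | P0:I, P1:I, P2:M(23) | bus: BusRdX
[6] P1: store L1 := 64 | P0:I, P1:M(64), P2:I | bus: BusRdX,Flush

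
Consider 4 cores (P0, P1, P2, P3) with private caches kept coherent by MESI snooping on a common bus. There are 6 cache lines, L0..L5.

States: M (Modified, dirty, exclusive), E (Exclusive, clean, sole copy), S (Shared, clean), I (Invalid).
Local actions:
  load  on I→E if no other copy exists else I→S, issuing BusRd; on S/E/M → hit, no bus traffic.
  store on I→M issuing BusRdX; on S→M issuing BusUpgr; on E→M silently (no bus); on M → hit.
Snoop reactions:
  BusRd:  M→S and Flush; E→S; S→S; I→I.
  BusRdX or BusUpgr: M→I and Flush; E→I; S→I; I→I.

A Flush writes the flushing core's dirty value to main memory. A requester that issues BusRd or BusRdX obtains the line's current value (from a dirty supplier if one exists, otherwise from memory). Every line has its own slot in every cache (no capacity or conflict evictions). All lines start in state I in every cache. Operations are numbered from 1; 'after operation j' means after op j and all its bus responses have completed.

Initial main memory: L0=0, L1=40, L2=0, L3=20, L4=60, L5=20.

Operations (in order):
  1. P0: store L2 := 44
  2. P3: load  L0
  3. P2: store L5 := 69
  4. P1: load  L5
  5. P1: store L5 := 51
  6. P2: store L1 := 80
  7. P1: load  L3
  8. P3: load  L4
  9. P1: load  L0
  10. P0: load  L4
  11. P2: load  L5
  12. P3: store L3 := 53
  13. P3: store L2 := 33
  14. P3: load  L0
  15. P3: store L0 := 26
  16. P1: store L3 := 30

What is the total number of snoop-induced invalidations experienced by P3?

step 1: P0: store L2 := 44  ⟶  MIII  (L2)  txn=BusRdX  M[L2]=0
step 2: P3: load  L0  ⟶  IIIE  (L0)  txn=BusRd  M[L0]=0
step 3: P2: store L5 := 69  ⟶  IIMI  (L5)  txn=BusRdX  M[L5]=20
step 4: P1: load  L5  ⟶  ISSI  (L5)  txn=BusRd+Flush  M[L5]=69
step 5: P1: store L5 := 51  ⟶  IMII  (L5)  txn=BusUpgr  M[L5]=69
step 6: P2: store L1 := 80  ⟶  IIMI  (L1)  txn=BusRdX  M[L1]=40
step 7: P1: load  L3  ⟶  IEII  (L3)  txn=BusRd  M[L3]=20
step 8: P3: load  L4  ⟶  IIIE  (L4)  txn=BusRd  M[L4]=60
step 9: P1: load  L0  ⟶  ISIS  (L0)  txn=BusRd  M[L0]=0
step 10: P0: load  L4  ⟶  SIIS  (L4)  txn=BusRd  M[L4]=60
step 11: P2: load  L5  ⟶  ISSI  (L5)  txn=BusRd+Flush  M[L5]=51
step 12: P3: store L3 := 53  ⟶  IIIM  (L3)  txn=BusRdX  M[L3]=20
step 13: P3: store L2 := 33  ⟶  IIIM  (L2)  txn=BusRdX+Flush  M[L2]=44
step 14: P3: load  L0  ⟶  ISIS  (L0)  txn=∅  M[L0]=0
step 15: P3: store L0 := 26  ⟶  IIIM  (L0)  txn=BusUpgr  M[L0]=0
step 16: P1: store L3 := 30  ⟶  IMII  (L3)  txn=BusRdX+Flush  M[L3]=53

invalidations = 1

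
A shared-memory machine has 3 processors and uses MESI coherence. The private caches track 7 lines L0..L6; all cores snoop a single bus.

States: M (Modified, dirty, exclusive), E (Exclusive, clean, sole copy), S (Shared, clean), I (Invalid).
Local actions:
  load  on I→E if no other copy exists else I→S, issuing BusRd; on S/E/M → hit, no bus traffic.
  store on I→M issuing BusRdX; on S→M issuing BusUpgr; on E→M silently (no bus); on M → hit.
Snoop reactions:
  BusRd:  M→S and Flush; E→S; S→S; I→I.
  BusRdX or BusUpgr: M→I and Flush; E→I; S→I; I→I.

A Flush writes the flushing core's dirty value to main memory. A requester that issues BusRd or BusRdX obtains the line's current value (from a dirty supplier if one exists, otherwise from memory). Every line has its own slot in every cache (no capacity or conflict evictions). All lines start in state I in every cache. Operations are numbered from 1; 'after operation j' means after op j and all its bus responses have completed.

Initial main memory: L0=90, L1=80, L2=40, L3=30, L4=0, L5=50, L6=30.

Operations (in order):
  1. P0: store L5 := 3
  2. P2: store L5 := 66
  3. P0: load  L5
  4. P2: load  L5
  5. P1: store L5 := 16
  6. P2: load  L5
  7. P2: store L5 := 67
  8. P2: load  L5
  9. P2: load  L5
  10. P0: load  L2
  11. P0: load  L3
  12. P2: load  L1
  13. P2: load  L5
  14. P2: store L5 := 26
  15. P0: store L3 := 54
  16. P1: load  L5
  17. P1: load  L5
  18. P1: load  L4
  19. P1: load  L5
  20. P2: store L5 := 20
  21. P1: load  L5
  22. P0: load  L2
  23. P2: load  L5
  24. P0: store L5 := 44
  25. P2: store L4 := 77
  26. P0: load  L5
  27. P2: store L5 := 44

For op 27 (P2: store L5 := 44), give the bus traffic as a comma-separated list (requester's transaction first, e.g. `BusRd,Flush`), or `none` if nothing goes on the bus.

  op1 P0: store L5 := 3 → M/I/I on L5; bus BusRdX; mem=50
  op2 P2: store L5 := 66 → I/I/M on L5; bus BusRdX Flush; mem=3
  op3 P0: load  L5 → S/I/S on L5; bus BusRd Flush; mem=66
  op4 P2: load  L5 → S/I/S on L5; bus (none); mem=66
  op5 P1: store L5 := 16 → I/M/I on L5; bus BusRdX; mem=66
  op6 P2: load  L5 → I/S/S on L5; bus BusRd Flush; mem=16
  op7 P2: store L5 := 67 → I/I/M on L5; bus BusUpgr; mem=16
  op8 P2: load  L5 → I/I/M on L5; bus (none); mem=16
  op9 P2: load  L5 → I/I/M on L5; bus (none); mem=16
  op10 P0: load  L2 → E/I/I on L2; bus BusRd; mem=40
  op11 P0: load  L3 → E/I/I on L3; bus BusRd; mem=30
  op12 P2: load  L1 → I/I/E on L1; bus BusRd; mem=80
  op13 P2: load  L5 → I/I/M on L5; bus (none); mem=16
  op14 P2: store L5 := 26 → I/I/M on L5; bus (none); mem=16
  op15 P0: store L3 := 54 → M/I/I on L3; bus (none); mem=30
  op16 P1: load  L5 → I/S/S on L5; bus BusRd Flush; mem=26
  op17 P1: load  L5 → I/S/S on L5; bus (none); mem=26
  op18 P1: load  L4 → I/E/I on L4; bus BusRd; mem=0
  op19 P1: load  L5 → I/S/S on L5; bus (none); mem=26
  op20 P2: store L5 := 20 → I/I/M on L5; bus BusUpgr; mem=26
  op21 P1: load  L5 → I/S/S on L5; bus BusRd Flush; mem=20
  op22 P0: load  L2 → E/I/I on L2; bus (none); mem=40
  op23 P2: load  L5 → I/S/S on L5; bus (none); mem=20
  op24 P0: store L5 := 44 → M/I/I on L5; bus BusRdX; mem=20
  op25 P2: store L4 := 77 → I/I/M on L4; bus BusRdX; mem=0
  op26 P0: load  L5 → M/I/I on L5; bus (none); mem=20
  op27 P2: store L5 := 44 → I/I/M on L5; bus BusRdX Flush; mem=44

bus = BusRdX,Flush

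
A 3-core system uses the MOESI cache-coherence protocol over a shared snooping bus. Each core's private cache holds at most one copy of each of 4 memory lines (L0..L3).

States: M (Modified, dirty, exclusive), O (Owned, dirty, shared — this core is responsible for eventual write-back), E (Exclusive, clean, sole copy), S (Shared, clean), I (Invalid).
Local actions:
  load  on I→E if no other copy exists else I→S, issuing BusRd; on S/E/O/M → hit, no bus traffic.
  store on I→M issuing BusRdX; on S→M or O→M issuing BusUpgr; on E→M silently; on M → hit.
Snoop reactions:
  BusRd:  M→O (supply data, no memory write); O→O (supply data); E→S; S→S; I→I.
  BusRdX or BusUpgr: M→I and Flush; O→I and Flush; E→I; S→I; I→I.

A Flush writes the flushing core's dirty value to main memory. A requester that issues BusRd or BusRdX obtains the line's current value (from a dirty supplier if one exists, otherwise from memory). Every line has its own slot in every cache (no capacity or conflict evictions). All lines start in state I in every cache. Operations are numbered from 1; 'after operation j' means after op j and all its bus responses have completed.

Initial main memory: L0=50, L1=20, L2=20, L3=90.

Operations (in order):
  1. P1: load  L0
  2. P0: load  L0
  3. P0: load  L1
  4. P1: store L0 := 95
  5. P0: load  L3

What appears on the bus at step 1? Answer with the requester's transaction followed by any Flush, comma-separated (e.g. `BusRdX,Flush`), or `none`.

[1] P1: load  L0 | P0:I, P1:E(50), P2:I | bus: BusRd
[2] P0: load  L0 | P0:S(50), P1:S(50), P2:I | bus: BusRd
[3] P0: load  L1 | P0:E(20), P1:I, P2:I | bus: BusRd
[4] P1: store L0 := 95 | P0:I, P1:M(95), P2:I | bus: BusUpgr
[5] P0: load  L3 | P0:E(90), P1:I, P2:I | bus: BusRd

bus = BusRd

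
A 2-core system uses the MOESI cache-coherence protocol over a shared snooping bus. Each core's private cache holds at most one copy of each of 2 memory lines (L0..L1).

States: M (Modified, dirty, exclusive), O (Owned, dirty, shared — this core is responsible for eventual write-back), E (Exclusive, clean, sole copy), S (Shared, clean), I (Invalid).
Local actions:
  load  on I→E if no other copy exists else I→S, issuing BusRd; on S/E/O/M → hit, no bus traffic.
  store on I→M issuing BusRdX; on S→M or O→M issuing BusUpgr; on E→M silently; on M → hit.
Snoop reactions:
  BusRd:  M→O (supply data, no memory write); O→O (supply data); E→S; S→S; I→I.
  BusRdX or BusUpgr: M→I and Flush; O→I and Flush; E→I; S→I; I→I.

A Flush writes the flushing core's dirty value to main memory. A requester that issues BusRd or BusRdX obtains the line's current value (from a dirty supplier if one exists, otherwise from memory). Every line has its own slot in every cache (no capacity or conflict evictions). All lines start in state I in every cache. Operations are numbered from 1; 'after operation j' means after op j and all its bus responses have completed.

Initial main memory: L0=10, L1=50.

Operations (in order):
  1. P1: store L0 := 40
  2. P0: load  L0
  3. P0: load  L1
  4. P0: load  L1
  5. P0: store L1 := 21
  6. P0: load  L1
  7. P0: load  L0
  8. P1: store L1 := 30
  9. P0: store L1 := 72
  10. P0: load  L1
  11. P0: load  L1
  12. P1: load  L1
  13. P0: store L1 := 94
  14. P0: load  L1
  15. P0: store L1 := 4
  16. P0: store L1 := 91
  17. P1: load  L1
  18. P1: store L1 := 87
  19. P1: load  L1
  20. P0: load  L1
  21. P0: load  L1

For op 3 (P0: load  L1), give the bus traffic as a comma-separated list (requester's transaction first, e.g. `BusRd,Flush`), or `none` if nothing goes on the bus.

bus = BusRd

step 1: P1: store L0 := 40  ⟶  IM  (L0)  txn=BusRdX  M[L0]=10
step 2: P0: load  L0  ⟶  SO  (L0)  txn=BusRd  M[L0]=10
step 3: P0: load  L1  ⟶  EI  (L1)  txn=BusRd  M[L1]=50
step 4: P0: load  L1  ⟶  EI  (L1)  txn=∅  M[L1]=50
step 5: P0: store L1 := 21  ⟶  MI  (L1)  txn=∅  M[L1]=50
step 6: P0: load  L1  ⟶  MI  (L1)  txn=∅  M[L1]=50
step 7: P0: load  L0  ⟶  SO  (L0)  txn=∅  M[L0]=10
step 8: P1: store L1 := 30  ⟶  IM  (L1)  txn=BusRdX+Flush  M[L1]=21
step 9: P0: store L1 := 72  ⟶  MI  (L1)  txn=BusRdX+Flush  M[L1]=30
step 10: P0: load  L1  ⟶  MI  (L1)  txn=∅  M[L1]=30
step 11: P0: load  L1  ⟶  MI  (L1)  txn=∅  M[L1]=30
step 12: P1: load  L1  ⟶  OS  (L1)  txn=BusRd  M[L1]=30
step 13: P0: store L1 := 94  ⟶  MI  (L1)  txn=BusUpgr  M[L1]=30
step 14: P0: load  L1  ⟶  MI  (L1)  txn=∅  M[L1]=30
step 15: P0: store L1 := 4  ⟶  MI  (L1)  txn=∅  M[L1]=30
step 16: P0: store L1 := 91  ⟶  MI  (L1)  txn=∅  M[L1]=30
step 17: P1: load  L1  ⟶  OS  (L1)  txn=BusRd  M[L1]=30
step 18: P1: store L1 := 87  ⟶  IM  (L1)  txn=BusUpgr+Flush  M[L1]=91
step 19: P1: load  L1  ⟶  IM  (L1)  txn=∅  M[L1]=91
step 20: P0: load  L1  ⟶  SO  (L1)  txn=BusRd  M[L1]=91
step 21: P0: load  L1  ⟶  SO  (L1)  txn=∅  M[L1]=91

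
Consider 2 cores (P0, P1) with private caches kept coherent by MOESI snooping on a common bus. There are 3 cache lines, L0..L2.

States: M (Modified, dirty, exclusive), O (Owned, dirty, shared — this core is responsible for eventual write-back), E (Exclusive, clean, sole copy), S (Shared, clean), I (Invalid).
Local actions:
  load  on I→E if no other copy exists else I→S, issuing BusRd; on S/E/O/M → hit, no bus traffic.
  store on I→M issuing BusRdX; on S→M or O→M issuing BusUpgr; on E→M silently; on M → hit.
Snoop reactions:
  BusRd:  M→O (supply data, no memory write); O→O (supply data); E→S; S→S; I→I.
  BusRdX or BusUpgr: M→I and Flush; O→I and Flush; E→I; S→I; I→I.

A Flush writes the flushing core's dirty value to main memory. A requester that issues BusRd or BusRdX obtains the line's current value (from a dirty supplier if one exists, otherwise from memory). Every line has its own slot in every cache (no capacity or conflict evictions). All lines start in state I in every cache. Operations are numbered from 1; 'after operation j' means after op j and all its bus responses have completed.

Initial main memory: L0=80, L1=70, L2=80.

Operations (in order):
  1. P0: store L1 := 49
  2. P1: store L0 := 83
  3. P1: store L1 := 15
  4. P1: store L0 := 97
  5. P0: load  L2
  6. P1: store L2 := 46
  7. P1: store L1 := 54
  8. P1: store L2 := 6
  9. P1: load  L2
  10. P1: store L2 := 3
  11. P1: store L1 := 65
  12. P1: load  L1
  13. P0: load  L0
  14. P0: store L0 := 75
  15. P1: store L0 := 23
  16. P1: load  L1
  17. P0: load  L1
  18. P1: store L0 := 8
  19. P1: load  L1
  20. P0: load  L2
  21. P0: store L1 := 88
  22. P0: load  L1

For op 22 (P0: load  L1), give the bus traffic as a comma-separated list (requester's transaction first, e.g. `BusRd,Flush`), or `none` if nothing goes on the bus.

bus = none

step 1: P0: store L1 := 49  ⟶  MI  (L1)  txn=BusRdX  M[L1]=70
step 2: P1: store L0 := 83  ⟶  IM  (L0)  txn=BusRdX  M[L0]=80
step 3: P1: store L1 := 15  ⟶  IM  (L1)  txn=BusRdX+Flush  M[L1]=49
step 4: P1: store L0 := 97  ⟶  IM  (L0)  txn=∅  M[L0]=80
step 5: P0: load  L2  ⟶  EI  (L2)  txn=BusRd  M[L2]=80
step 6: P1: store L2 := 46  ⟶  IM  (L2)  txn=BusRdX  M[L2]=80
step 7: P1: store L1 := 54  ⟶  IM  (L1)  txn=∅  M[L1]=49
step 8: P1: store L2 := 6  ⟶  IM  (L2)  txn=∅  M[L2]=80
step 9: P1: load  L2  ⟶  IM  (L2)  txn=∅  M[L2]=80
step 10: P1: store L2 := 3  ⟶  IM  (L2)  txn=∅  M[L2]=80
step 11: P1: store L1 := 65  ⟶  IM  (L1)  txn=∅  M[L1]=49
step 12: P1: load  L1  ⟶  IM  (L1)  txn=∅  M[L1]=49
step 13: P0: load  L0  ⟶  SO  (L0)  txn=BusRd  M[L0]=80
step 14: P0: store L0 := 75  ⟶  MI  (L0)  txn=BusUpgr+Flush  M[L0]=97
step 15: P1: store L0 := 23  ⟶  IM  (L0)  txn=BusRdX+Flush  M[L0]=75
step 16: P1: load  L1  ⟶  IM  (L1)  txn=∅  M[L1]=49
step 17: P0: load  L1  ⟶  SO  (L1)  txn=BusRd  M[L1]=49
step 18: P1: store L0 := 8  ⟶  IM  (L0)  txn=∅  M[L0]=75
step 19: P1: load  L1  ⟶  SO  (L1)  txn=∅  M[L1]=49
step 20: P0: load  L2  ⟶  SO  (L2)  txn=BusRd  M[L2]=80
step 21: P0: store L1 := 88  ⟶  MI  (L1)  txn=BusUpgr+Flush  M[L1]=65
step 22: P0: load  L1  ⟶  MI  (L1)  txn=∅  M[L1]=65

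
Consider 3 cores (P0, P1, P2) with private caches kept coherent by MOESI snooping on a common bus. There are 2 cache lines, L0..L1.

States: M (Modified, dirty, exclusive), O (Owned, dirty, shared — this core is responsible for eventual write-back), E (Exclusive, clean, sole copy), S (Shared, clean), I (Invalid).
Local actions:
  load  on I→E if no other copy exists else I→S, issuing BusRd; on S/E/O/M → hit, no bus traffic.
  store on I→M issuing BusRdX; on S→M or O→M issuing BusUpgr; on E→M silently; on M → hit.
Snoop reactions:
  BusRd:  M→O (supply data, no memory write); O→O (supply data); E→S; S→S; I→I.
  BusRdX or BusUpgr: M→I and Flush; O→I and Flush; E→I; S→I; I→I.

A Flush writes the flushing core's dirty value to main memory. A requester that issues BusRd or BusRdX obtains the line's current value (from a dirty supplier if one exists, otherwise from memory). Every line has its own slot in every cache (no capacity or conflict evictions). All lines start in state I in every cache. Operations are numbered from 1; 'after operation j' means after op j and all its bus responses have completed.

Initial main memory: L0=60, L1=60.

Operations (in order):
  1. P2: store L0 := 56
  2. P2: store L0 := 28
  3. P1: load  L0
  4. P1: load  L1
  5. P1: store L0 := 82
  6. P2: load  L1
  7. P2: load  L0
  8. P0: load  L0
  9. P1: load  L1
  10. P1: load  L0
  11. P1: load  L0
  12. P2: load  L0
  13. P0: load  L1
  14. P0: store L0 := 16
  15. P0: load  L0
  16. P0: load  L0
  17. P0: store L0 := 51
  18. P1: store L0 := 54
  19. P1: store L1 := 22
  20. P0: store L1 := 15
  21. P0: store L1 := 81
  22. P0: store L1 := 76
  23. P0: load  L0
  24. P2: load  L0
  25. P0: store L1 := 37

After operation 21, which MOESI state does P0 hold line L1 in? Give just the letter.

state = M

[1] P2: store L0 := 56 | P0:I, P1:I, P2:M(56) | bus: BusRdX
[2] P2: store L0 := 28 | P0:I, P1:I, P2:M(28) | bus: none
[3] P1: load  L0 | P0:I, P1:S(28), P2:O(28) | bus: BusRd
[4] P1: load  L1 | P0:I, P1:E(60), P2:I | bus: BusRd
[5] P1: store L0 := 82 | P0:I, P1:M(82), P2:I | bus: BusUpgr,Flush
[6] P2: load  L1 | P0:I, P1:S(60), P2:S(60) | bus: BusRd
[7] P2: load  L0 | P0:I, P1:O(82), P2:S(82) | bus: BusRd
[8] P0: load  L0 | P0:S(82), P1:O(82), P2:S(82) | bus: BusRd
[9] P1: load  L1 | P0:I, P1:S(60), P2:S(60) | bus: none
[10] P1: load  L0 | P0:S(82), P1:O(82), P2:S(82) | bus: none
[11] P1: load  L0 | P0:S(82), P1:O(82), P2:S(82) | bus: none
[12] P2: load  L0 | P0:S(82), P1:O(82), P2:S(82) | bus: none
[13] P0: load  L1 | P0:S(60), P1:S(60), P2:S(60) | bus: BusRd
[14] P0: store L0 := 16 | P0:M(16), P1:I, P2:I | bus: BusUpgr,Flush
[15] P0: load  L0 | P0:M(16), P1:I, P2:I | bus: none
[16] P0: load  L0 | P0:M(16), P1:I, P2:I | bus: none
[17] P0: store L0 := 51 | P0:M(51), P1:I, P2:I | bus: none
[18] P1: store L0 := 54 | P0:I, P1:M(54), P2:I | bus: BusRdX,Flush
[19] P1: store L1 := 22 | P0:I, P1:M(22), P2:I | bus: BusUpgr
[20] P0: store L1 := 15 | P0:M(15), P1:I, P2:I | bus: BusRdX,Flush
[21] P0: store L1 := 81 | P0:M(81), P1:I, P2:I | bus: none
[22] P0: store L1 := 76 | P0:M(76), P1:I, P2:I | bus: none
[23] P0: load  L0 | P0:S(54), P1:O(54), P2:I | bus: BusRd
[24] P2: load  L0 | P0:S(54), P1:O(54), P2:S(54) | bus: BusRd
[25] P0: store L1 := 37 | P0:M(37), P1:I, P2:I | bus: none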